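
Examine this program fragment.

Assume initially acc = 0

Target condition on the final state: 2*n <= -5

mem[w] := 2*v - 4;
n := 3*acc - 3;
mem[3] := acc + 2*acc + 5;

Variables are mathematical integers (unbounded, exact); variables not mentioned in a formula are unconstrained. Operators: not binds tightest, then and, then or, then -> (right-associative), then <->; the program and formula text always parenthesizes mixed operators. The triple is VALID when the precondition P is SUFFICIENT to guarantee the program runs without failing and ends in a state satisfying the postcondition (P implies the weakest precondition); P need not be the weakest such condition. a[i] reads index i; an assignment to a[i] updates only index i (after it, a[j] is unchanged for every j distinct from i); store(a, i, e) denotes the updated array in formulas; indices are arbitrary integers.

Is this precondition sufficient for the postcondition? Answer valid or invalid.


Working backward. After the program, 2*n <= -5 must hold.
Before mem[3] := acc + 2*acc + 5: 2*n <= -5
Before n := 3*acc - 3: 6*acc <= 1
Before mem[w] := 2*v - 4: 6*acc <= 1
The weakest precondition is 6*acc <= 1.
Check whether acc = 0 implies it.
Every state satisfying the precondition satisfies the weakest precondition: the implication holds.
Answer: valid


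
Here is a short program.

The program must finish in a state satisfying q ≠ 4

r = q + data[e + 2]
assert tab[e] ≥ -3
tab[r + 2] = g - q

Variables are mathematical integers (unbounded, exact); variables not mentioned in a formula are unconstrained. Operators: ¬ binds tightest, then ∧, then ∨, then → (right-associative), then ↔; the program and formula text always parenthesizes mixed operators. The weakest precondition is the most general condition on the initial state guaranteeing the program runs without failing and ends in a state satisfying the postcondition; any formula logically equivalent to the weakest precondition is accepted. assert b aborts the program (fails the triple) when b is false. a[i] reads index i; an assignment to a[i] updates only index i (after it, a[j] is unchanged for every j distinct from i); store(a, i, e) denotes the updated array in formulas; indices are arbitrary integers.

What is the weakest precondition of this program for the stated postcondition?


Working backward. After the program, q ≠ 4 must hold.
Before tab[r + 2] := g - q: q ≠ 4
Before assert tab[e] ≥ -3: tab[e] ≥ -3 ∧ q ≠ 4
Before r := q + data[e + 2]: tab[e] ≥ -3 ∧ q ≠ 4
Answer: WP = tab[e] ≥ -3 ∧ q ≠ 4


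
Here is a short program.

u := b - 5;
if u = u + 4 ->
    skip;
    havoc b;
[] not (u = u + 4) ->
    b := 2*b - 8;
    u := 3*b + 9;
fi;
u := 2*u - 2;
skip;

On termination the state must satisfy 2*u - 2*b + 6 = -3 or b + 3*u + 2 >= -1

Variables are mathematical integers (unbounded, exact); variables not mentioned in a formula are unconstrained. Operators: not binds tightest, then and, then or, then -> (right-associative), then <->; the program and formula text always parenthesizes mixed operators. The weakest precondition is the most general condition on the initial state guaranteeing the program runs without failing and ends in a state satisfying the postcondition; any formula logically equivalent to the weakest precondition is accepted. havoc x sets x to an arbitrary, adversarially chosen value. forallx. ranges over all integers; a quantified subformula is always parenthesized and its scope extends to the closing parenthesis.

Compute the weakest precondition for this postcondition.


Working backward. After the program, the postcondition 2*u - 2*b + 6 = -3 or b + 3*u + 2 >= -1 must hold; in canonical form it is 2*u = 2*b - 9 or b + 3*u >= -3.
Before skip: 2*u = 2*b - 9 or b + 3*u >= -3
Before u := 2*u - 2: 4*u = 2*b - 5 or b + 6*u >= 3
Then branch requires forall b_1. (4*u = 2*b_1 - 5 or b_1 + 6*u >= 3); else branch requires 20*b = 39 or 38*b >= 101.
Before the if: 20*b = 39 or 38*b >= 101
Before u := b - 5: 20*b = 39 or 38*b >= 101
Answer: WP = 20*b = 39 or 38*b >= 101


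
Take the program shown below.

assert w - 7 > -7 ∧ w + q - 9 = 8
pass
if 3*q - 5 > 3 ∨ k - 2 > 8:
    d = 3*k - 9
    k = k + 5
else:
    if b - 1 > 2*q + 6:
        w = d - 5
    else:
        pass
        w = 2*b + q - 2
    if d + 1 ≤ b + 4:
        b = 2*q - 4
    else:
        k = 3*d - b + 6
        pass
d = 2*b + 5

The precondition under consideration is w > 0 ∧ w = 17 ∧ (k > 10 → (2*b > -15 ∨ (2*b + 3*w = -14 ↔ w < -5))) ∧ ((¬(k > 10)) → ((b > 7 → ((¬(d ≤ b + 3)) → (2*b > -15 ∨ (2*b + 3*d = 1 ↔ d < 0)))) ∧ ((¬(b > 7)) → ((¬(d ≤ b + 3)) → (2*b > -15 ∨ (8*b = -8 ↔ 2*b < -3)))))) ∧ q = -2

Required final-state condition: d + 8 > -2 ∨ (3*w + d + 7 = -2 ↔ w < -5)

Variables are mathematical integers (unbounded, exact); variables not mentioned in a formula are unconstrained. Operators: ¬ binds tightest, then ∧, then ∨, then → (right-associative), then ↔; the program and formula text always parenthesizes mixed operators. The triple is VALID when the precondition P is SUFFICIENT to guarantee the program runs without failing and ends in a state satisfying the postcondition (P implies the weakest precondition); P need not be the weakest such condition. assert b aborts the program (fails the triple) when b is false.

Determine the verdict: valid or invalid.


Working backward. After the program, the postcondition d + 8 > -2 ∨ (3*w + d + 7 = -2 ↔ w < -5) must hold; in canonical form it is d > -10 ∨ (d + 3*w = -9 ↔ w < -5).
Before d := 2*b + 5: 2*b > -15 ∨ (2*b + 3*w = -14 ↔ w < -5)
Then branch requires 2*b > -15 ∨ (2*b + 3*w = -14 ↔ w < -5); else branch requires (b > 2*q + 7 → ((d ≤ b + 3 → (4*q > -7 ∨ (3*d + 4*q = 9 ↔ d < 0))) ∧ ((¬(d ≤ b + 3)) → (2*b > -15 ∨ (2*b + 3*d = 1 ↔ d < 0))))) ∧ ((¬(b > 2*q + 7)) → ((d ≤ b + 3 → (4*q > -7 ∨ (6*b + 7*q = 0 ↔ 2*b + q < -3))) ∧ ((¬(d ≤ b + 3)) → (2*b > -15 ∨ (8*b + 3*q = -8 ↔ 2*b + q < -3))))).
Before the if: ((3*q > 8 ∨ k > 10) → (2*b > -15 ∨ (2*b + 3*w = -14 ↔ w < -5))) ∧ ((¬(3*q > 8 ∨ k > 10)) → ((b > 2*q + 7 → ((d ≤ b + 3 → (4*q > -7 ∨ (3*d + 4*q = 9 ↔ d < 0))) ∧ ((¬(d ≤ b + 3)) → (2*b > -15 ∨ (2*b + 3*d = 1 ↔ d < 0))))) ∧ ((¬(b > 2*q + 7)) → ((d ≤ b + 3 → (4*q > -7 ∨ (6*b + 7*q = 0 ↔ 2*b + q < -3))) ∧ ((¬(d ≤ b + 3)) → (2*b > -15 ∨ (8*b + 3*q = -8 ↔ 2*b + q < -3)))))))
Before skip: ((3*q > 8 ∨ k > 10) → (2*b > -15 ∨ (2*b + 3*w = -14 ↔ w < -5))) ∧ ((¬(3*q > 8 ∨ k > 10)) → ((b > 2*q + 7 → ((d ≤ b + 3 → (4*q > -7 ∨ (3*d + 4*q = 9 ↔ d < 0))) ∧ ((¬(d ≤ b + 3)) → (2*b > -15 ∨ (2*b + 3*d = 1 ↔ d < 0))))) ∧ ((¬(b > 2*q + 7)) → ((d ≤ b + 3 → (4*q > -7 ∨ (6*b + 7*q = 0 ↔ 2*b + q < -3))) ∧ ((¬(d ≤ b + 3)) → (2*b > -15 ∨ (8*b + 3*q = -8 ↔ 2*b + q < -3)))))))
Before assert w - 7 > -7 ∧ w + q - 9 = 8: w > 0 ∧ q + w = 17 ∧ ((3*q > 8 ∨ k > 10) → (2*b > -15 ∨ (2*b + 3*w = -14 ↔ w < -5))) ∧ ((¬(3*q > 8 ∨ k > 10)) → ((b > 2*q + 7 → ((d ≤ b + 3 → (4*q > -7 ∨ (3*d + 4*q = 9 ↔ d < 0))) ∧ ((¬(d ≤ b + 3)) → (2*b > -15 ∨ (2*b + 3*d = 1 ↔ d < 0))))) ∧ ((¬(b > 2*q + 7)) → ((d ≤ b + 3 → (4*q > -7 ∨ (6*b + 7*q = 0 ↔ 2*b + q < -3))) ∧ ((¬(d ≤ b + 3)) → (2*b > -15 ∨ (8*b + 3*q = -8 ↔ 2*b + q < -3)))))))
The weakest precondition is w > 0 ∧ q + w = 17 ∧ ((3*q > 8 ∨ k > 10) → (2*b > -15 ∨ (2*b + 3*w = -14 ↔ w < -5))) ∧ ((¬(3*q > 8 ∨ k > 10)) → ((b > 2*q + 7 → ((d ≤ b + 3 → (4*q > -7 ∨ (3*d + 4*q = 9 ↔ d < 0))) ∧ ((¬(d ≤ b + 3)) → (2*b > -15 ∨ (2*b + 3*d = 1 ↔ d < 0))))) ∧ ((¬(b > 2*q + 7)) → ((d ≤ b + 3 → (4*q > -7 ∨ (6*b + 7*q = 0 ↔ 2*b + q < -3))) ∧ ((¬(d ≤ b + 3)) → (2*b > -15 ∨ (8*b + 3*q = -8 ↔ 2*b + q < -3))))))).
Check whether w > 0 ∧ w = 17 ∧ (k > 10 → (2*b > -15 ∨ (2*b + 3*w = -14 ↔ w < -5))) ∧ ((¬(k > 10)) → ((b > 7 → ((¬(d ≤ b + 3)) → (2*b > -15 ∨ (2*b + 3*d = 1 ↔ d < 0)))) ∧ ((¬(b > 7)) → ((¬(d ≤ b + 3)) → (2*b > -15 ∨ (8*b = -8 ↔ 2*b < -3)))))) ∧ q = -2 implies it.
Countermodel: at the initial state b = -5, d = -1, k = 10, q = -2, w = 17, the precondition holds but the weakest precondition fails.
Answer: invalid


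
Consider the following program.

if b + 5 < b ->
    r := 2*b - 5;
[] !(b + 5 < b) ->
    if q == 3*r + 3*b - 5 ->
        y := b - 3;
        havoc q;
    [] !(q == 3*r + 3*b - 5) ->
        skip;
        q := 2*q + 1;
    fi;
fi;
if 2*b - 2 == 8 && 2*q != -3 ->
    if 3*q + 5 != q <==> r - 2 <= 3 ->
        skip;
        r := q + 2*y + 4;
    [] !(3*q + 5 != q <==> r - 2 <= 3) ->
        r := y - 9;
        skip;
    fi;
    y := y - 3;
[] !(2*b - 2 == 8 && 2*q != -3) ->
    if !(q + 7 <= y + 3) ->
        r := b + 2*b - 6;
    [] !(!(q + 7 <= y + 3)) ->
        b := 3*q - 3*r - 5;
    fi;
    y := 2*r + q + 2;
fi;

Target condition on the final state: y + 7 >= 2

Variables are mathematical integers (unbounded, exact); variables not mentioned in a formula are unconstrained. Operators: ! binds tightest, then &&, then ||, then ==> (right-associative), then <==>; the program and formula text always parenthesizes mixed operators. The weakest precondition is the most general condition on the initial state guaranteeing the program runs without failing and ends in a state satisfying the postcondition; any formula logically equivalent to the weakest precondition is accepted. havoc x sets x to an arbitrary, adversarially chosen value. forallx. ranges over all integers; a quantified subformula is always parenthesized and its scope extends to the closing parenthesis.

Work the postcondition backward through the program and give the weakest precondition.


Working backward. After the program, the postcondition y + 7 >= 2 must hold; in canonical form it is y >= -5.
Then branch requires ((2*q != -5 <==> r <= 5) ==> y >= -2) && ((!(2*q != -5 <==> r <= 5)) ==> y >= -2); else branch requires ((!(q <= y - 4)) ==> 6*b + q >= 5) && (q <= y - 4 ==> q + 2*r >= -7).
Before the if: ((2*b == 10 && 2*q != -3) ==> (((2*q != -5 <==> r <= 5) ==> y >= -2) && ((!(2*q != -5 <==> r <= 5)) ==> y >= -2))) && ((!(2*b == 10 && 2*q != -3)) ==> (((!(q <= y - 4)) ==> 6*b + q >= 5) && (q <= y - 4 ==> q + 2*r >= -7)))
Then branch requires ((2*b == 10 && 2*q != -3) ==> (((2*q != -5 <==> 2*b <= 10) ==> y >= -2) && ((!(2*q != -5 <==> 2*b <= 10)) ==> y >= -2))) && ((!(2*b == 10 && 2*q != -3)) ==> (((!(q <= y - 4)) ==> 6*b + q >= 5) && (q <= y - 4 ==> 4*b + q >= 3))); else branch requires (q == 3*b + 3*r - 5 ==> (forall q_1. (((2*b == 10 && 2*q_1 != -3) ==> (((2*q_1 != -5 <==> r <= 5) ==> b >= 1) && ((!(2*q_1 != -5 <==> r <= 5)) ==> b >= 1))) && ((!(2*b == 10 && 2*q_1 != -3)) ==> (((!(q_1 <= b - 7)) ==> 6*b + q_1 >= 5) && (q_1 <= b - 7 ==> q_1 + 2*r >= -7)))))) && ((!(q == 3*b + 3*r - 5)) ==> (((2*b == 10 && 4*q != -5) ==> (((4*q != -7 <==> r <= 5) ==> y >= -2) && ((!(4*q != -7 <==> r <= 5)) ==> y >= -2))) && ((!(2*b == 10 && 4*q != -5)) ==> (((!(2*q <= y - 5)) ==> 6*b + 2*q >= 4) && (2*q <= y - 5 ==> 2*q + 2*r >= -8))))).
Before the if: (q == 3*b + 3*r - 5 ==> (forall q_1. (((2*b == 10 && 2*q_1 != -3) ==> (((2*q_1 != -5 <==> r <= 5) ==> b >= 1) && ((!(2*q_1 != -5 <==> r <= 5)) ==> b >= 1))) && ((!(2*b == 10 && 2*q_1 != -3)) ==> (((!(q_1 <= b - 7)) ==> 6*b + q_1 >= 5) && (q_1 <= b - 7 ==> q_1 + 2*r >= -7)))))) && ((!(q == 3*b + 3*r - 5)) ==> (((2*b == 10 && 4*q != -5) ==> (((4*q != -7 <==> r <= 5) ==> y >= -2) && ((!(4*q != -7 <==> r <= 5)) ==> y >= -2))) && ((!(2*b == 10 && 4*q != -5)) ==> (((!(2*q <= y - 5)) ==> 6*b + 2*q >= 4) && (2*q <= y - 5 ==> 2*q + 2*r >= -8)))))
Answer: WP = (q == 3*b + 3*r - 5 ==> (forall q_1. (((2*b == 10 && 2*q_1 != -3) ==> (((2*q_1 != -5 <==> r <= 5) ==> b >= 1) && ((!(2*q_1 != -5 <==> r <= 5)) ==> b >= 1))) && ((!(2*b == 10 && 2*q_1 != -3)) ==> (((!(q_1 <= b - 7)) ==> 6*b + q_1 >= 5) && (q_1 <= b - 7 ==> q_1 + 2*r >= -7)))))) && ((!(q == 3*b + 3*r - 5)) ==> (((2*b == 10 && 4*q != -5) ==> (((4*q != -7 <==> r <= 5) ==> y >= -2) && ((!(4*q != -7 <==> r <= 5)) ==> y >= -2))) && ((!(2*b == 10 && 4*q != -5)) ==> (((!(2*q <= y - 5)) ==> 6*b + 2*q >= 4) && (2*q <= y - 5 ==> 2*q + 2*r >= -8)))))


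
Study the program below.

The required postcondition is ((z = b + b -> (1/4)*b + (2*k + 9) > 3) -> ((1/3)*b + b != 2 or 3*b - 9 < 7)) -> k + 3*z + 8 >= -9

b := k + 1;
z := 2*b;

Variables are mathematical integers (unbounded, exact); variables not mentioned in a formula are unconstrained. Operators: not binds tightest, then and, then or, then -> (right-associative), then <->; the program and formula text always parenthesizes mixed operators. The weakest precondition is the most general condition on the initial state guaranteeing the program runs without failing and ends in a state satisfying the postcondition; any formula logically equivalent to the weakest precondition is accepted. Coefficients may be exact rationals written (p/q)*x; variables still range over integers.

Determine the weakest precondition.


Working backward. After the program, the postcondition ((z = b + b -> (1/4)*b + (2*k + 9) > 3) -> ((1/3)*b + b != 2 or 3*b - 9 < 7)) -> k + 3*z + 8 >= -9 must hold; in canonical form it is ((z = 2*b -> (1/4)*b + 2*k > -6) -> ((4/3)*b != 2 or 3*b < 16)) -> k + 3*z >= -17.
Before z := 2*b: ((1/4)*b + 2*k > -6 -> ((4/3)*b != 2 or 3*b < 16)) -> 6*b + k >= -17
Before b := k + 1: ((9/4)*k > -25/4 -> ((4/3)*k != 2/3 or 3*k < 13)) -> 7*k >= -23
Answer: WP = ((9/4)*k > -25/4 -> ((4/3)*k != 2/3 or 3*k < 13)) -> 7*k >= -23


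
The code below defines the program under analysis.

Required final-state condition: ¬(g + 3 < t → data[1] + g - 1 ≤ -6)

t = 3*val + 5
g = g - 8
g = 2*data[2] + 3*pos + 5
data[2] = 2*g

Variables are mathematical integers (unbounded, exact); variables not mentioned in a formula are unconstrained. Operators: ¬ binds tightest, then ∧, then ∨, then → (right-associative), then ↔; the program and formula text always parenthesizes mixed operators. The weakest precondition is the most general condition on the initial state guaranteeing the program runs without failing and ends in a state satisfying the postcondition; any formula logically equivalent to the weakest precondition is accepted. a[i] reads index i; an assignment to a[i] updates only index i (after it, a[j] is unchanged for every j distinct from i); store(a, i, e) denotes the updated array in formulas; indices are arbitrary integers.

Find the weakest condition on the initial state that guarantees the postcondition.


Working backward. After the program, the postcondition ¬(g + 3 < t → data[1] + g - 1 ≤ -6) must hold; in canonical form it is ¬(g < t - 3 → data[1] + g ≤ -5).
Before data[2] := 2*g: ¬(g < t - 3 → data[1] + g ≤ -5)
Before g := 2*data[2] + 3*pos + 5: ¬(2*data[2] + 3*pos < t - 8 → data[1] + 2*data[2] + 3*pos ≤ -10)
Before g := g - 8: ¬(2*data[2] + 3*pos < t - 8 → data[1] + 2*data[2] + 3*pos ≤ -10)
Before t := 3*val + 5: ¬(2*data[2] + 3*pos < 3*val - 3 → data[1] + 2*data[2] + 3*pos ≤ -10)
Answer: WP = ¬(2*data[2] + 3*pos < 3*val - 3 → data[1] + 2*data[2] + 3*pos ≤ -10)


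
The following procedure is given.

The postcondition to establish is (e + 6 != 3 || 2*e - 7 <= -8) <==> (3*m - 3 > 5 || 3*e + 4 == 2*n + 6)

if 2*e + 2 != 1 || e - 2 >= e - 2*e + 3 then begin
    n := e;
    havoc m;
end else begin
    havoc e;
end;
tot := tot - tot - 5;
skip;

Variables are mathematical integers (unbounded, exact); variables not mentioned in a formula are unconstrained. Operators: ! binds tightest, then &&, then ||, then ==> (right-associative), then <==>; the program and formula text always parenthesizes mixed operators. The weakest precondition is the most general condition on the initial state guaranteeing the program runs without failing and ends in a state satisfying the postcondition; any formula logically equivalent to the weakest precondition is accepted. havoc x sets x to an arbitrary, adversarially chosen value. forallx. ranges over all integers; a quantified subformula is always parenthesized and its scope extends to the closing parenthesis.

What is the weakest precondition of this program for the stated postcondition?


Working backward. After the program, the postcondition (e + 6 != 3 || 2*e - 7 <= -8) <==> (3*m - 3 > 5 || 3*e + 4 == 2*n + 6) must hold; in canonical form it is (e != -3 || 2*e <= -1) <==> (3*m > 8 || 3*e == 2*n + 2).
Before skip: (e != -3 || 2*e <= -1) <==> (3*m > 8 || 3*e == 2*n + 2)
Before tot := tot - tot - 5: (e != -3 || 2*e <= -1) <==> (3*m > 8 || 3*e == 2*n + 2)
Then branch requires forall m_1. ((e != -3 || 2*e <= -1) <==> (3*m_1 > 8 || e == 2)); else branch requires forall e_1. ((e_1 != -3 || 2*e_1 <= -1) <==> (3*m > 8 || 3*e_1 == 2*n + 2)).
Before the if: ((2*e != -1 || 2*e >= 5) ==> (forall m_1. ((e != -3 || 2*e <= -1) <==> (3*m_1 > 8 || e == 2)))) && ((!(2*e != -1 || 2*e >= 5)) ==> (forall e_1. ((e_1 != -3 || 2*e_1 <= -1) <==> (3*m > 8 || 3*e_1 == 2*n + 2))))
Answer: WP = ((2*e != -1 || 2*e >= 5) ==> (forall m_1. ((e != -3 || 2*e <= -1) <==> (3*m_1 > 8 || e == 2)))) && ((!(2*e != -1 || 2*e >= 5)) ==> (forall e_1. ((e_1 != -3 || 2*e_1 <= -1) <==> (3*m > 8 || 3*e_1 == 2*n + 2))))


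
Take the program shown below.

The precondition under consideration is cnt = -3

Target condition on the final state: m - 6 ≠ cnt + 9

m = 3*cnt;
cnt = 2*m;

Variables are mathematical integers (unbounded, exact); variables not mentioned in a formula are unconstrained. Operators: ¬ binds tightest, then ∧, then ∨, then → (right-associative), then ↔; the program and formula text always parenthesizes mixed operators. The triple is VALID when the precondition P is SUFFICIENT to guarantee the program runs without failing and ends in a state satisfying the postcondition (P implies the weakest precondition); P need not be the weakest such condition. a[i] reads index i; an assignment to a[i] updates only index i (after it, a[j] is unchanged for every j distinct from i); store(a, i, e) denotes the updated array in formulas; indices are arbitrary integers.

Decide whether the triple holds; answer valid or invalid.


Working backward. After the program, the postcondition m - 6 ≠ cnt + 9 must hold; in canonical form it is m ≠ cnt + 15.
Before cnt := 2*m: m ≠ -15
Before m := 3*cnt: 3*cnt ≠ -15
The weakest precondition is 3*cnt ≠ -15.
Check whether cnt = -3 implies it.
Every state satisfying the precondition satisfies the weakest precondition: the implication holds.
Answer: valid


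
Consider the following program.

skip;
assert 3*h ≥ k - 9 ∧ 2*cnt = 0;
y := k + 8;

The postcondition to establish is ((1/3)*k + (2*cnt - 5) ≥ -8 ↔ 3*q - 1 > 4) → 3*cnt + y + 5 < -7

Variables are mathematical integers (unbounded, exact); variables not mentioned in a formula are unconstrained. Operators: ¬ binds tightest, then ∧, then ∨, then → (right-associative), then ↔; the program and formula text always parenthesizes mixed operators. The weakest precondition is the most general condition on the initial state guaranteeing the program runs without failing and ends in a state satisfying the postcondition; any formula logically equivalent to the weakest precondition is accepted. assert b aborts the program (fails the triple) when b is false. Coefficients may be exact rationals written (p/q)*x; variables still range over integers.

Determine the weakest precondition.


Working backward. After the program, the postcondition ((1/3)*k + (2*cnt - 5) ≥ -8 ↔ 3*q - 1 > 4) → 3*cnt + y + 5 < -7 must hold; in canonical form it is (2*cnt + (1/3)*k ≥ -3 ↔ 3*q > 5) → 3*cnt + y < -12.
Before y := k + 8: (2*cnt + (1/3)*k ≥ -3 ↔ 3*q > 5) → 3*cnt + k < -20
Before assert 3*h ≥ k - 9 ∧ 2*cnt = 0: 3*h ≥ k - 9 ∧ 2*cnt = 0 ∧ ((2*cnt + (1/3)*k ≥ -3 ↔ 3*q > 5) → 3*cnt + k < -20)
Before skip: 3*h ≥ k - 9 ∧ 2*cnt = 0 ∧ ((2*cnt + (1/3)*k ≥ -3 ↔ 3*q > 5) → 3*cnt + k < -20)
Answer: WP = 3*h ≥ k - 9 ∧ 2*cnt = 0 ∧ ((2*cnt + (1/3)*k ≥ -3 ↔ 3*q > 5) → 3*cnt + k < -20)


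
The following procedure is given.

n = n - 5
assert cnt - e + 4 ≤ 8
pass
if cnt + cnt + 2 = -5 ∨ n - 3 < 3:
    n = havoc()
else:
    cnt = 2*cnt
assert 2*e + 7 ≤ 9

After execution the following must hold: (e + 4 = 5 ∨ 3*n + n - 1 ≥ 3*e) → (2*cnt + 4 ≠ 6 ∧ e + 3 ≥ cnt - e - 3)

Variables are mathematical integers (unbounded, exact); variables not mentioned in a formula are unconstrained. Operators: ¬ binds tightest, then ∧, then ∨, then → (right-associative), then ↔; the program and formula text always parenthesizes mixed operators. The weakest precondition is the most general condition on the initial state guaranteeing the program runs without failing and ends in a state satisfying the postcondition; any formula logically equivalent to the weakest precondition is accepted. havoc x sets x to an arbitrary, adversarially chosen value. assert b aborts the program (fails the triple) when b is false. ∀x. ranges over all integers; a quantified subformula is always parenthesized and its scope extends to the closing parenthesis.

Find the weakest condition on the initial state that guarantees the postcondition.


Working backward. After the program, the postcondition (e + 4 = 5 ∨ 3*n + n - 1 ≥ 3*e) → (2*cnt + 4 ≠ 6 ∧ e + 3 ≥ cnt - e - 3) must hold; in canonical form it is (e = 1 ∨ 4*n ≥ 3*e + 1) → (2*cnt ≠ 2 ∧ 2*e ≥ cnt - 6).
Before assert 2*e + 7 ≤ 9: 2*e ≤ 2 ∧ ((e = 1 ∨ 4*n ≥ 3*e + 1) → (2*cnt ≠ 2 ∧ 2*e ≥ cnt - 6))
Then branch requires ∀n_1. (2*e ≤ 2 ∧ ((e = 1 ∨ 4*n_1 ≥ 3*e + 1) → (2*cnt ≠ 2 ∧ 2*e ≥ cnt - 6))); else branch requires 2*e ≤ 2 ∧ ((e = 1 ∨ 4*n ≥ 3*e + 1) → (4*cnt ≠ 2 ∧ 2*e ≥ 2*cnt - 6)).
Before the if: ((2*cnt = -7 ∨ n < 6) → (∀n_1. (2*e ≤ 2 ∧ ((e = 1 ∨ 4*n_1 ≥ 3*e + 1) → (2*cnt ≠ 2 ∧ 2*e ≥ cnt - 6))))) ∧ ((¬(2*cnt = -7 ∨ n < 6)) → (2*e ≤ 2 ∧ ((e = 1 ∨ 4*n ≥ 3*e + 1) → (4*cnt ≠ 2 ∧ 2*e ≥ 2*cnt - 6))))
Before skip: ((2*cnt = -7 ∨ n < 6) → (∀n_1. (2*e ≤ 2 ∧ ((e = 1 ∨ 4*n_1 ≥ 3*e + 1) → (2*cnt ≠ 2 ∧ 2*e ≥ cnt - 6))))) ∧ ((¬(2*cnt = -7 ∨ n < 6)) → (2*e ≤ 2 ∧ ((e = 1 ∨ 4*n ≥ 3*e + 1) → (4*cnt ≠ 2 ∧ 2*e ≥ 2*cnt - 6))))
Before assert cnt - e + 4 ≤ 8: cnt ≤ e + 4 ∧ ((2*cnt = -7 ∨ n < 6) → (∀n_1. (2*e ≤ 2 ∧ ((e = 1 ∨ 4*n_1 ≥ 3*e + 1) → (2*cnt ≠ 2 ∧ 2*e ≥ cnt - 6))))) ∧ ((¬(2*cnt = -7 ∨ n < 6)) → (2*e ≤ 2 ∧ ((e = 1 ∨ 4*n ≥ 3*e + 1) → (4*cnt ≠ 2 ∧ 2*e ≥ 2*cnt - 6))))
Before n := n - 5: cnt ≤ e + 4 ∧ ((2*cnt = -7 ∨ n < 11) → (∀n_1. (2*e ≤ 2 ∧ ((e = 1 ∨ 4*n_1 ≥ 3*e + 1) → (2*cnt ≠ 2 ∧ 2*e ≥ cnt - 6))))) ∧ ((¬(2*cnt = -7 ∨ n < 11)) → (2*e ≤ 2 ∧ ((e = 1 ∨ 4*n ≥ 3*e + 21) → (4*cnt ≠ 2 ∧ 2*e ≥ 2*cnt - 6))))
Answer: WP = cnt ≤ e + 4 ∧ ((2*cnt = -7 ∨ n < 11) → (∀n_1. (2*e ≤ 2 ∧ ((e = 1 ∨ 4*n_1 ≥ 3*e + 1) → (2*cnt ≠ 2 ∧ 2*e ≥ cnt - 6))))) ∧ ((¬(2*cnt = -7 ∨ n < 11)) → (2*e ≤ 2 ∧ ((e = 1 ∨ 4*n ≥ 3*e + 21) → (4*cnt ≠ 2 ∧ 2*e ≥ 2*cnt - 6))))


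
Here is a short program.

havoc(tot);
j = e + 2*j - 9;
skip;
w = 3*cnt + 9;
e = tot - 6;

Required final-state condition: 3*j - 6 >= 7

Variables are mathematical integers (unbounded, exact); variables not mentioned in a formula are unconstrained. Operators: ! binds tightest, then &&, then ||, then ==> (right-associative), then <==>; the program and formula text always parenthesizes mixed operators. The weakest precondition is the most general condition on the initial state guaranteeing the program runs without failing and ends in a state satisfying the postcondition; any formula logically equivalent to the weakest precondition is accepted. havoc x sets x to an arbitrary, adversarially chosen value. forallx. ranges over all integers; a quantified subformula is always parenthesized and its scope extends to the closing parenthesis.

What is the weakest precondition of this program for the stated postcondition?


Working backward. After the program, the postcondition 3*j - 6 >= 7 must hold; in canonical form it is 3*j >= 13.
Before e := tot - 6: 3*j >= 13
Before w := 3*cnt + 9: 3*j >= 13
Before skip: 3*j >= 13
Before j := e + 2*j - 9: 3*e + 6*j >= 40
Before havoc tot: 3*e + 6*j >= 40
Answer: WP = 3*e + 6*j >= 40


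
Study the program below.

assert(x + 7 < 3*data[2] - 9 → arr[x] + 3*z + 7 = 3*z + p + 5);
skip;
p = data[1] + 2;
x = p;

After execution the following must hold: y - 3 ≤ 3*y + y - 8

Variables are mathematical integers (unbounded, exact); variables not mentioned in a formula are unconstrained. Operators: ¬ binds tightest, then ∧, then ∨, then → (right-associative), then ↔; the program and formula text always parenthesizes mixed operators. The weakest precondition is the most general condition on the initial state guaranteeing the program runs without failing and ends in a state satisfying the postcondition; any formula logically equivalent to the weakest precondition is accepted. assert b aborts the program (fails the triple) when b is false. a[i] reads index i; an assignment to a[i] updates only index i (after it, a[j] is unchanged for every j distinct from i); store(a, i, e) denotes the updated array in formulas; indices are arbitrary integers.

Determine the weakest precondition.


Working backward. After the program, the postcondition y - 3 ≤ 3*y + y - 8 must hold; in canonical form it is 3*y ≥ 5.
Before x := p: 3*y ≥ 5
Before p := data[1] + 2: 3*y ≥ 5
Before skip: 3*y ≥ 5
Before assert x + 7 < 3*data[2] - 9 → arr[x] + 3*z + 7 = 3*z + p + 5: (x < 3*data[2] - 16 → arr[x] = p - 2) ∧ 3*y ≥ 5
Answer: WP = (x < 3*data[2] - 16 → arr[x] = p - 2) ∧ 3*y ≥ 5


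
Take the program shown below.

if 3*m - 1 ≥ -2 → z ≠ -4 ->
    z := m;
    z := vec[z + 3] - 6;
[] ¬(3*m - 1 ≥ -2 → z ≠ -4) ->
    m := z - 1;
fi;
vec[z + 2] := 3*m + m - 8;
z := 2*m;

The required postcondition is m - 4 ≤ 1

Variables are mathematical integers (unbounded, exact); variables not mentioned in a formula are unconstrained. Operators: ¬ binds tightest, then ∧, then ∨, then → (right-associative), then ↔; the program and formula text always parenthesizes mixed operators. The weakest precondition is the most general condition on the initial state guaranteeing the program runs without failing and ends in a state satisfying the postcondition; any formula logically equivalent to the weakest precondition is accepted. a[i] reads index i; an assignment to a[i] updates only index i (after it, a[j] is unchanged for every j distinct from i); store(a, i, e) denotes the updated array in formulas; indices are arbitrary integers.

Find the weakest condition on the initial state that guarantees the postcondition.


Working backward. After the program, the postcondition m - 4 ≤ 1 must hold; in canonical form it is m ≤ 5.
Before z := 2*m: m ≤ 5
Before vec[z + 2] := 3*m + m - 8: m ≤ 5
Then branch requires m ≤ 5; else branch requires z ≤ 6.
Before the if: ((3*m ≥ -1 → z ≠ -4) → m ≤ 5) ∧ ((¬(3*m ≥ -1 → z ≠ -4)) → z ≤ 6)
Answer: WP = ((3*m ≥ -1 → z ≠ -4) → m ≤ 5) ∧ ((¬(3*m ≥ -1 → z ≠ -4)) → z ≤ 6)


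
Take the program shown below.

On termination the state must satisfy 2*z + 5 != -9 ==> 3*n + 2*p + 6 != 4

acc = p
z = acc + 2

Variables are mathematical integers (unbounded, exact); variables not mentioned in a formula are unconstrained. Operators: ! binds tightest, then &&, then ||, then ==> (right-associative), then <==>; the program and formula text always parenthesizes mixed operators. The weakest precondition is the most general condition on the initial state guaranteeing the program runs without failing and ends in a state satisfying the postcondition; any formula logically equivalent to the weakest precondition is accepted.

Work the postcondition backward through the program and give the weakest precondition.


Working backward. After the program, the postcondition 2*z + 5 != -9 ==> 3*n + 2*p + 6 != 4 must hold; in canonical form it is 2*z != -14 ==> 3*n + 2*p != -2.
Before z := acc + 2: 2*acc != -18 ==> 3*n + 2*p != -2
Before acc := p: 2*p != -18 ==> 3*n + 2*p != -2
Answer: WP = 2*p != -18 ==> 3*n + 2*p != -2


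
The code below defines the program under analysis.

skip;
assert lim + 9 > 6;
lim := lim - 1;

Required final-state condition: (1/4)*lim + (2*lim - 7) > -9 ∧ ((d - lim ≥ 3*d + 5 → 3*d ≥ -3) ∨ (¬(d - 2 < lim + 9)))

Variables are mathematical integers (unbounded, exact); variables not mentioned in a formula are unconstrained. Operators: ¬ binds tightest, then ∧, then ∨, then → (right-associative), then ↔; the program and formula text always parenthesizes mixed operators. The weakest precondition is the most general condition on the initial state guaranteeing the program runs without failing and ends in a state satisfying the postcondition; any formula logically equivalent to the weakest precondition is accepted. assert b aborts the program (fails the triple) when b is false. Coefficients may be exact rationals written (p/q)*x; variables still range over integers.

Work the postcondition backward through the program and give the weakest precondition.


Working backward. After the program, the postcondition (1/4)*lim + (2*lim - 7) > -9 ∧ ((d - lim ≥ 3*d + 5 → 3*d ≥ -3) ∨ (¬(d - 2 < lim + 9))) must hold; in canonical form it is (9/4)*lim > -2 ∧ ((2*d + lim ≤ -5 → 3*d ≥ -3) ∨ (¬(d < lim + 11))).
Before lim := lim - 1: (9/4)*lim > 1/4 ∧ ((2*d + lim ≤ -4 → 3*d ≥ -3) ∨ (¬(d < lim + 10)))
Before assert lim + 9 > 6: lim > -3 ∧ (9/4)*lim > 1/4 ∧ ((2*d + lim ≤ -4 → 3*d ≥ -3) ∨ (¬(d < lim + 10)))
Before skip: lim > -3 ∧ (9/4)*lim > 1/4 ∧ ((2*d + lim ≤ -4 → 3*d ≥ -3) ∨ (¬(d < lim + 10)))
Answer: WP = lim > -3 ∧ (9/4)*lim > 1/4 ∧ ((2*d + lim ≤ -4 → 3*d ≥ -3) ∨ (¬(d < lim + 10)))


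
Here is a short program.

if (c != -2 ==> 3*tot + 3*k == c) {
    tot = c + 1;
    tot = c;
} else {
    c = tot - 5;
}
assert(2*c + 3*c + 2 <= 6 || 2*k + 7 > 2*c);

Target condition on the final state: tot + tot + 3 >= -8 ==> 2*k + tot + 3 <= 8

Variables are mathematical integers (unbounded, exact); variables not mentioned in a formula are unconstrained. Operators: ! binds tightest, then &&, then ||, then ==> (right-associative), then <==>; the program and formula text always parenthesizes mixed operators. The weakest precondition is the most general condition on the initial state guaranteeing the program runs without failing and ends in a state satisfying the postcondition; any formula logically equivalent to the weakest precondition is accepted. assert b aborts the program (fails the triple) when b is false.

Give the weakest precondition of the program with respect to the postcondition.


Working backward. After the program, the postcondition tot + tot + 3 >= -8 ==> 2*k + tot + 3 <= 8 must hold; in canonical form it is 2*tot >= -11 ==> 2*k + tot <= 5.
Before assert 2*c + 3*c + 2 <= 6 || 2*k + 7 > 2*c: (5*c <= 4 || 2*k > 2*c - 7) && (2*tot >= -11 ==> 2*k + tot <= 5)
Then branch requires (5*c <= 4 || 2*k > 2*c - 7) && (2*c >= -11 ==> c + 2*k <= 5); else branch requires (5*tot <= 29 || 2*k > 2*tot - 17) && (2*tot >= -11 ==> 2*k + tot <= 5).
Before the if: ((c != -2 ==> 3*k + 3*tot == c) ==> ((5*c <= 4 || 2*k > 2*c - 7) && (2*c >= -11 ==> c + 2*k <= 5))) && ((!(c != -2 ==> 3*k + 3*tot == c)) ==> ((5*tot <= 29 || 2*k > 2*tot - 17) && (2*tot >= -11 ==> 2*k + tot <= 5)))
Answer: WP = ((c != -2 ==> 3*k + 3*tot == c) ==> ((5*c <= 4 || 2*k > 2*c - 7) && (2*c >= -11 ==> c + 2*k <= 5))) && ((!(c != -2 ==> 3*k + 3*tot == c)) ==> ((5*tot <= 29 || 2*k > 2*tot - 17) && (2*tot >= -11 ==> 2*k + tot <= 5)))


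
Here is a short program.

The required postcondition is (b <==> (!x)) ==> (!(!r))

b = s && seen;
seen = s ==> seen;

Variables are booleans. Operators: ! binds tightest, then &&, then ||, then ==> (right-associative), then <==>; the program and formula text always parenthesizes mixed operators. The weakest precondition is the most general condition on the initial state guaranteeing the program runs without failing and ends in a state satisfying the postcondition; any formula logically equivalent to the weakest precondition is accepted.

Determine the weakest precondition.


Working backward. After the program, the postcondition (b <==> (!x)) ==> (!(!r)) must hold; in canonical form it is (b <==> (!x)) ==> r.
Before seen := s ==> seen: (b <==> (!x)) ==> r
Before b := s && seen: ((s && seen) <==> (!x)) ==> r
Answer: WP = ((s && seen) <==> (!x)) ==> r


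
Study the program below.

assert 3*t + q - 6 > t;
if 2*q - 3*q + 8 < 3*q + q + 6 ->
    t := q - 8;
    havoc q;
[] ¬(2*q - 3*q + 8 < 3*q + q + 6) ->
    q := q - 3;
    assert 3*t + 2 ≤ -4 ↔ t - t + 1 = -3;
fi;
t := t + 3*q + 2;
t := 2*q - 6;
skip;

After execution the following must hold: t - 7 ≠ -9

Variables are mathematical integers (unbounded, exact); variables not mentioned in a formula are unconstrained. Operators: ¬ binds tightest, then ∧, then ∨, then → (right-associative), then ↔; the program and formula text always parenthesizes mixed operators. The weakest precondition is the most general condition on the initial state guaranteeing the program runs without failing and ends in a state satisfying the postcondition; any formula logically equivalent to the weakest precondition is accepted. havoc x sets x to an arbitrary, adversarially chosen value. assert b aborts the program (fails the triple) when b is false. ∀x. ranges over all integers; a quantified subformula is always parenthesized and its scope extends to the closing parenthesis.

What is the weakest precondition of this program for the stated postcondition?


Working backward. After the program, the postcondition t - 7 ≠ -9 must hold; in canonical form it is t ≠ -2.
Before skip: t ≠ -2
Before t := 2*q - 6: 2*q ≠ 4
Before t := t + 3*q + 2: 2*q ≠ 4
Then branch requires ∀q_1. 2*q_1 ≠ 4; else branch requires (¬(3*t ≤ -6)) ∧ 2*q ≠ 10.
Before the if: (5*q > 2 → (∀q_1. 2*q_1 ≠ 4)) ∧ ((¬(5*q > 2)) → ((¬(3*t ≤ -6)) ∧ 2*q ≠ 10))
Before assert 3*t + q - 6 > t: q + 2*t > 6 ∧ (5*q > 2 → (∀q_1. 2*q_1 ≠ 4)) ∧ ((¬(5*q > 2)) → ((¬(3*t ≤ -6)) ∧ 2*q ≠ 10))
Answer: WP = q + 2*t > 6 ∧ (5*q > 2 → (∀q_1. 2*q_1 ≠ 4)) ∧ ((¬(5*q > 2)) → ((¬(3*t ≤ -6)) ∧ 2*q ≠ 10))


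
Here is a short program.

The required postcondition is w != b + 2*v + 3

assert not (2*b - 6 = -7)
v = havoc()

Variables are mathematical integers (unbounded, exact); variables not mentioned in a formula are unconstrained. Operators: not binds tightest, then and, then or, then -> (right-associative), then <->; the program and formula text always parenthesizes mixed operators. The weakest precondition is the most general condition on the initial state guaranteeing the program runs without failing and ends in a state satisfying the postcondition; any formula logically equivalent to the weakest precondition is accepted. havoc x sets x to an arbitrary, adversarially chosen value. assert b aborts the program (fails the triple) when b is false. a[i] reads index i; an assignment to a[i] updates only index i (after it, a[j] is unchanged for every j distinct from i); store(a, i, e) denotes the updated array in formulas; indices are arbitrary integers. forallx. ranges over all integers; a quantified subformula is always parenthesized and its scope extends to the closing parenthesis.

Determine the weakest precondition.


Working backward. After the program, w != b + 2*v + 3 must hold.
Before havoc v: forall v_1. w != b + 2*v_1 + 3
Before assert not (2*b - 6 = -7): (not (2*b = -1)) and (forall v_1. w != b + 2*v_1 + 3)
Answer: WP = (not (2*b = -1)) and (forall v_1. w != b + 2*v_1 + 3)


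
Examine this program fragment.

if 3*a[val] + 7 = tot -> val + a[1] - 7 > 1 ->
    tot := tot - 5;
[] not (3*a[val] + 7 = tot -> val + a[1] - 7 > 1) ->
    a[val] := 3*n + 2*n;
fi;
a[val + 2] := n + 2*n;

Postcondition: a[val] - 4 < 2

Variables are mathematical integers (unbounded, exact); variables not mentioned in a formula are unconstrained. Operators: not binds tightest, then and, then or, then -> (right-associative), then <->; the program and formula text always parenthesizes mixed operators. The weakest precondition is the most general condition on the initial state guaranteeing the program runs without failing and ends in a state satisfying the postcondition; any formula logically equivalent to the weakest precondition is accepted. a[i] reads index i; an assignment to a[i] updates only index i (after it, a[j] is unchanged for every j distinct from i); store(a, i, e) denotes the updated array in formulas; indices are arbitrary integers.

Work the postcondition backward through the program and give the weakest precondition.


Working backward. After the program, the postcondition a[val] - 4 < 2 must hold; in canonical form it is a[val] < 6.
Before a[val + 2] := n + 2*n: store(a, val + 2, 3*n)[val] < 6
Then branch requires store(a, val + 2, 3*n)[val] < 6; else branch requires store(store(a, val, 5*n), val + 2, 3*n)[val] < 6.
Before the if: ((3*a[val] = tot - 7 -> a[1] + val > 8) -> store(a, val + 2, 3*n)[val] < 6) and ((not (3*a[val] = tot - 7 -> a[1] + val > 8)) -> store(store(a, val, 5*n), val + 2, 3*n)[val] < 6)
Answer: WP = ((3*a[val] = tot - 7 -> a[1] + val > 8) -> store(a, val + 2, 3*n)[val] < 6) and ((not (3*a[val] = tot - 7 -> a[1] + val > 8)) -> store(store(a, val, 5*n), val + 2, 3*n)[val] < 6)


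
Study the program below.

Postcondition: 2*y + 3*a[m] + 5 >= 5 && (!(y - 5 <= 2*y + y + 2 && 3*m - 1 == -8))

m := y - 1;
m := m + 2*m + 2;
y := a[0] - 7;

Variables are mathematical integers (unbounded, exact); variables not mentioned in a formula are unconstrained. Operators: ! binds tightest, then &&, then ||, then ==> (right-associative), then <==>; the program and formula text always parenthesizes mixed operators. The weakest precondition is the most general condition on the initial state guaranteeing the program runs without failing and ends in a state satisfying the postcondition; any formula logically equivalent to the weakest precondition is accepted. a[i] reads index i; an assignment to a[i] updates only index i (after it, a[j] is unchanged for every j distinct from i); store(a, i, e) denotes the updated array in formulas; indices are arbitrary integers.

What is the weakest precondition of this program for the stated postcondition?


Working backward. After the program, the postcondition 2*y + 3*a[m] + 5 >= 5 && (!(y - 5 <= 2*y + y + 2 && 3*m - 1 == -8)) must hold; in canonical form it is 3*a[m] + 2*y >= 0 && (!(2*y >= -7 && 3*m == -7)).
Before y := a[0] - 7: 2*a[0] + 3*a[m] >= 14 && (!(2*a[0] >= 7 && 3*m == -7))
Before m := m + 2*m + 2: 3*a[3*m + 2] + 2*a[0] >= 14 && (!(2*a[0] >= 7 && 9*m == -13))
Before m := y - 1: 2*a[0] + 3*a[3*y - 1] >= 14 && (!(2*a[0] >= 7 && 9*y == -4))
Answer: WP = 2*a[0] + 3*a[3*y - 1] >= 14 && (!(2*a[0] >= 7 && 9*y == -4))


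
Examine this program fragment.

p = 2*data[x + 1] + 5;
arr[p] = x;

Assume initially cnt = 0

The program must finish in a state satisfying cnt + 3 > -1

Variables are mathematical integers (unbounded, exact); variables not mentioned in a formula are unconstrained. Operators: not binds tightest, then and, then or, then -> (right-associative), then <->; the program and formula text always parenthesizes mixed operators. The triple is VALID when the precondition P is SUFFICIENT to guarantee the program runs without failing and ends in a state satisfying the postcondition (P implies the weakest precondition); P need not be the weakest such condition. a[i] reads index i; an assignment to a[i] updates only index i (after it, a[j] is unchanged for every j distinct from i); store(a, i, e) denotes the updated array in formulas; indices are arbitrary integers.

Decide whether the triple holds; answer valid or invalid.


Working backward. After the program, the postcondition cnt + 3 > -1 must hold; in canonical form it is cnt > -4.
Before arr[p] := x: cnt > -4
Before p := 2*data[x + 1] + 5: cnt > -4
The weakest precondition is cnt > -4.
Check whether cnt = 0 implies it.
Every state satisfying the precondition satisfies the weakest precondition: the implication holds.
Answer: valid
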